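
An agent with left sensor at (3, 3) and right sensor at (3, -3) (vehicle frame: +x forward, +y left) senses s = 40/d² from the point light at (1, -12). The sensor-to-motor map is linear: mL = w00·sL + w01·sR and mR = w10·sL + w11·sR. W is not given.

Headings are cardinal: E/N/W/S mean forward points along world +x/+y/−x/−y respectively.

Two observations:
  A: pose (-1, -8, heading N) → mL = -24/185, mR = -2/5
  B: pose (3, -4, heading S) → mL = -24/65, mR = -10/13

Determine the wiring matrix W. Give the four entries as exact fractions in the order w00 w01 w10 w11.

obs A: pose=(-1,-8,N) → sL=20/37, sR=4/5, mL=-24/185, mR=-2/5
obs B: pose=(3,-4,S) → sL=4/5, sR=20/13, mL=-24/65, mR=-10/13
sensor matrix S = [[20/37, 4/5], [4/5, 20/13]]; det S = 2304/12025
solve [mL_A; mL_B] = S·[w00; w01] and [mR_A; mR_B] = S·[w10; w11]:
  w00 = 1/2, w01 = -1/2, w10 = 0, w11 = -1/2

1/2 -1/2 0 -1/2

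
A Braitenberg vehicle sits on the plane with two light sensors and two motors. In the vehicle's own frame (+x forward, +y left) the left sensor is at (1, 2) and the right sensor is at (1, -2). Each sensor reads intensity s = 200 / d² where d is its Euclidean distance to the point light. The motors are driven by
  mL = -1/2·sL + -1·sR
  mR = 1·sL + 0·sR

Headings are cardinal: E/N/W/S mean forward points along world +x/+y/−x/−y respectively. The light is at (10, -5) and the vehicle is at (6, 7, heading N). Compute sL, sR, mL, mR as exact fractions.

left sensor world pos  = (4, 8); dL² = 205
right sensor world pos = (8, 8); dR² = 173
sL = 200/205 = 40/41
sR = 200/173 = 200/173
mL = -1/2·sL + -1·sR = -11660/7093
mR = 1·sL + 0·sR = 40/41

40/41 200/173 -11660/7093 40/41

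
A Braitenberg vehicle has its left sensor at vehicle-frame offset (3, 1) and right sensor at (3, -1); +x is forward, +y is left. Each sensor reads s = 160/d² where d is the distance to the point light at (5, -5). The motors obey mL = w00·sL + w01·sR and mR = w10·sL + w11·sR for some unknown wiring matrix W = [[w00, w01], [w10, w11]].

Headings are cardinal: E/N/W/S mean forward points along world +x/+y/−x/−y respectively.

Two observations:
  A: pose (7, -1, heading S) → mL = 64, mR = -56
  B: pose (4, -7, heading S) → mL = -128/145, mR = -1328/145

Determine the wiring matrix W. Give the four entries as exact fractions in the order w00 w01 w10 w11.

obs A: pose=(7,-1,S) → sL=16, sR=80, mL=64, mR=-56
obs B: pose=(4,-7,S) → sL=32/5, sR=160/29, mL=-128/145, mR=-1328/145
sensor matrix S = [[16, 80], [32/5, 160/29]]; det S = -12288/29
solve [mL_A; mL_B] = S·[w00; w01] and [mR_A; mR_B] = S·[w10; w11]:
  w00 = -1, w01 = 1, w10 = -1, w11 = -1/2

-1 1 -1 -1/2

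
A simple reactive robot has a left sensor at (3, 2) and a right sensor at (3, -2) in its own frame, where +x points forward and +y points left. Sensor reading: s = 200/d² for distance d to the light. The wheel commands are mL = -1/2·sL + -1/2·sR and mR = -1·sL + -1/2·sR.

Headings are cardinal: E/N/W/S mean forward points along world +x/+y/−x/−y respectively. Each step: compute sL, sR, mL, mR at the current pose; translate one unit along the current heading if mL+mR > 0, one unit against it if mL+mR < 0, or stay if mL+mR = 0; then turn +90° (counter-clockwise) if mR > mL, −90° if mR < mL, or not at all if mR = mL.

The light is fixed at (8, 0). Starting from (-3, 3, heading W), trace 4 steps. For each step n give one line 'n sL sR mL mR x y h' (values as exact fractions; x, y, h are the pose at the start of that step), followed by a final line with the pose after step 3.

0 200/197 200/221 -41800/43537 -63900/43537 -3 3 W
1 10/9 2 -14/9 -19/9 -2 3 N
2 40/13 200/49 -2280/637 -3260/637 -2 2 E
3 100/41 20/17 -1260/697 -2110/697 -3 2 S
final -3 3 W

n=0: pose=(-3,3,W); sL=200/197, sR=200/221; mL=-41800/43537, mR=-63900/43537; mL+mR=-105700/43537 → advance -1; mR−mL=-100/197 → turn -1·90°
n=1: pose=(-2,3,N); sL=10/9, sR=2; mL=-14/9, mR=-19/9; mL+mR=-11/3 → advance -1; mR−mL=-5/9 → turn -1·90°
n=2: pose=(-2,2,E); sL=40/13, sR=200/49; mL=-2280/637, mR=-3260/637; mL+mR=-5540/637 → advance -1; mR−mL=-20/13 → turn -1·90°
n=3: pose=(-3,2,S); sL=100/41, sR=20/17; mL=-1260/697, mR=-2110/697; mL+mR=-3370/697 → advance -1; mR−mL=-50/41 → turn -1·90°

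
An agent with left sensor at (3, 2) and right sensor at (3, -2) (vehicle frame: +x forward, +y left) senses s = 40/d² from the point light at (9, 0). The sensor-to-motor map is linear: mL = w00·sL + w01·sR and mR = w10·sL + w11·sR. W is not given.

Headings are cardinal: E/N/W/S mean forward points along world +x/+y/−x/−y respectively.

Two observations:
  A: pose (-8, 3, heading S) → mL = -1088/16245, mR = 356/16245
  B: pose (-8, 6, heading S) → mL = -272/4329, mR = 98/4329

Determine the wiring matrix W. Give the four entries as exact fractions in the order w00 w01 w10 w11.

-1 1 -1/2 1

obs A: pose=(-8,3,S) → sL=8/45, sR=40/361, mL=-1088/16245, mR=356/16245
obs B: pose=(-8,6,S) → sL=20/117, sR=4/37, mL=-272/4329, mR=98/4329
sensor matrix S = [[8/45, 40/361], [20/117, 4/37]]; det S = 2176/7813845
solve [mL_A; mL_B] = S·[w00; w01] and [mR_A; mR_B] = S·[w10; w11]:
  w00 = -1, w01 = 1, w10 = -1/2, w11 = 1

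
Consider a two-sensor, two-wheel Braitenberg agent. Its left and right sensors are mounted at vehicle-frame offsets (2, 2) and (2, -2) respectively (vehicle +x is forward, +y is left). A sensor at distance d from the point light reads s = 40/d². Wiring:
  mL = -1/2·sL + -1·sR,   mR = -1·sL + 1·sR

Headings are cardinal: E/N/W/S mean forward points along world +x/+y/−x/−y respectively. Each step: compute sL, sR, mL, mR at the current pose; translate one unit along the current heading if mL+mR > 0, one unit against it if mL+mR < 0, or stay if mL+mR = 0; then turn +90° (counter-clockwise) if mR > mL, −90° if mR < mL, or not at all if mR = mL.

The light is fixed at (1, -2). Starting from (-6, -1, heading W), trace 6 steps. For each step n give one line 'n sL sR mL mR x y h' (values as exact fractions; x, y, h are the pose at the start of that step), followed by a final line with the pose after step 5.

0 20/41 4/9 -254/369 -16/369 -6 -1 W
1 40/17 8/13 -396/221 -384/221 -5 -1 S
2 5/4 5/2 -25/8 5/4 -5 0 E
3 40/97 40/41 -4700/3977 2240/3977 -6 0 N
4 20/41 4/9 -254/369 -16/369 -6 -1 W
5 40/17 8/13 -396/221 -384/221 -5 -1 S
final -5 0 E

n=0: pose=(-6,-1,W); sL=20/41, sR=4/9; mL=-254/369, mR=-16/369; mL+mR=-30/41 → advance -1; mR−mL=238/369 → turn +1·90°
n=1: pose=(-5,-1,S); sL=40/17, sR=8/13; mL=-396/221, mR=-384/221; mL+mR=-60/17 → advance -1; mR−mL=12/221 → turn +1·90°
n=2: pose=(-5,0,E); sL=5/4, sR=5/2; mL=-25/8, mR=5/4; mL+mR=-15/8 → advance -1; mR−mL=35/8 → turn +1·90°
n=3: pose=(-6,0,N); sL=40/97, sR=40/41; mL=-4700/3977, mR=2240/3977; mL+mR=-60/97 → advance -1; mR−mL=6940/3977 → turn +1·90°
n=4: pose=(-6,-1,W); sL=20/41, sR=4/9; mL=-254/369, mR=-16/369; mL+mR=-30/41 → advance -1; mR−mL=238/369 → turn +1·90°
n=5: pose=(-5,-1,S); sL=40/17, sR=8/13; mL=-396/221, mR=-384/221; mL+mR=-60/17 → advance -1; mR−mL=12/221 → turn +1·90°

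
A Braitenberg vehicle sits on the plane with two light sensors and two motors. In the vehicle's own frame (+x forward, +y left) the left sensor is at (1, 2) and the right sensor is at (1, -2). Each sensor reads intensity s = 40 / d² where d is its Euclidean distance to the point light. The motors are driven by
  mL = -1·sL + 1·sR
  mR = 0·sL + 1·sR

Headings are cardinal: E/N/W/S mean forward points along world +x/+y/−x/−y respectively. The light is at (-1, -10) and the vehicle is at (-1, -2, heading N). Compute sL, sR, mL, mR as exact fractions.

left sensor world pos  = (-3, -1); dL² = 85
right sensor world pos = (1, -1); dR² = 85
sL = 40/85 = 8/17
sR = 40/85 = 8/17
mL = -1·sL + 1·sR = 0
mR = 0·sL + 1·sR = 8/17

8/17 8/17 0 8/17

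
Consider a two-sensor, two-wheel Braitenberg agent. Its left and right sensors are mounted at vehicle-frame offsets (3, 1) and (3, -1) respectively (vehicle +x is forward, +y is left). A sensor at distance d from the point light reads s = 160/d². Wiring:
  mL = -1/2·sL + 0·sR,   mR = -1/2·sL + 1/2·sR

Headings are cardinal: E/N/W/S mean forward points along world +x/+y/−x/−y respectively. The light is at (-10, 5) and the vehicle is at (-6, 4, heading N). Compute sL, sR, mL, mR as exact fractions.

left sensor world pos  = (-7, 7); dL² = 13
right sensor world pos = (-5, 7); dR² = 29
sL = 160/13 = 160/13
sR = 160/29 = 160/29
mL = -1/2·sL + 0·sR = -80/13
mR = -1/2·sL + 1/2·sR = -1280/377

160/13 160/29 -80/13 -1280/377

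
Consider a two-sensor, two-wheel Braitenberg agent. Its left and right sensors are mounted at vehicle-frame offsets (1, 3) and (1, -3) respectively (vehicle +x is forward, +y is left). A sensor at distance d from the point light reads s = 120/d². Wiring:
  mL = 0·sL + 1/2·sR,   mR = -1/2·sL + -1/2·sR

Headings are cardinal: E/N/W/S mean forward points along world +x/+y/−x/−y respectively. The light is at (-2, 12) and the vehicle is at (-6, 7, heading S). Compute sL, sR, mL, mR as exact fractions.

120/37 24/17 12/17 -1464/629

left sensor world pos  = (-3, 6); dL² = 37
right sensor world pos = (-9, 6); dR² = 85
sL = 120/37 = 120/37
sR = 120/85 = 24/17
mL = 0·sL + 1/2·sR = 12/17
mR = -1/2·sL + -1/2·sR = -1464/629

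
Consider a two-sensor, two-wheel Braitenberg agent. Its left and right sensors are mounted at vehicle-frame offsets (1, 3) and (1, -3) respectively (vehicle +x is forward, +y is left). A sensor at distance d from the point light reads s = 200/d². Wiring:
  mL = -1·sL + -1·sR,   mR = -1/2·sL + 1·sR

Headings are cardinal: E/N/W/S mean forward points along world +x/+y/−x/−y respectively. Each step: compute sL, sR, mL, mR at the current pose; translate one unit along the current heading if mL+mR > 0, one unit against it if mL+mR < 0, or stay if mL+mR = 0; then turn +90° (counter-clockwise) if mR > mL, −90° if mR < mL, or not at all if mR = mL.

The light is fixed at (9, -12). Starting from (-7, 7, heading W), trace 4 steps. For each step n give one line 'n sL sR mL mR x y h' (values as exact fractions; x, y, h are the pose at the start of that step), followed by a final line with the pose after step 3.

n=0: pose=(-7,7,W); sL=40/109, sR=200/773; mL=-52720/84257, mR=6340/84257; mL+mR=-60/109 → advance -1; mR−mL=59060/84257 → turn +1·90°
n=1: pose=(-6,7,S); sL=50/117, sR=25/81; mL=-775/1053, mR=100/1053; mL+mR=-25/39 → advance -1; mR−mL=875/1053 → turn +1·90°
n=2: pose=(-6,8,E); sL=8/29, sR=40/97; mL=-1936/2813, mR=772/2813; mL+mR=-12/29 → advance -1; mR−mL=2708/2813 → turn +1·90°
n=3: pose=(-7,8,N); sL=100/401, sR=20/61; mL=-14120/24461, mR=4970/24461; mL+mR=-150/401 → advance -1; mR−mL=19090/24461 → turn +1·90°

0 40/109 200/773 -52720/84257 6340/84257 -7 7 W
1 50/117 25/81 -775/1053 100/1053 -6 7 S
2 8/29 40/97 -1936/2813 772/2813 -6 8 E
3 100/401 20/61 -14120/24461 4970/24461 -7 8 N
final -7 7 W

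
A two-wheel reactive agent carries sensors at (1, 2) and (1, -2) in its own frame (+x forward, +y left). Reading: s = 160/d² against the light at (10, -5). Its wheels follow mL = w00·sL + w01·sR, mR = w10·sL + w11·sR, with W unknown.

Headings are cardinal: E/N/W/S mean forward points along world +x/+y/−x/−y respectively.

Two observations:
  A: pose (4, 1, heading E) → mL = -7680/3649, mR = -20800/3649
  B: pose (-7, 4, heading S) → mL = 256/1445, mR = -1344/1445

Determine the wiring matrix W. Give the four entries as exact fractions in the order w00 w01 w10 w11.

obs A: pose=(4,1,E) → sL=160/89, sR=160/41, mL=-7680/3649, mR=-20800/3649
obs B: pose=(-7,4,S) → sL=160/289, sR=32/85, mL=256/1445, mR=-1344/1445
sensor matrix S = [[160/89, 160/41], [160/289, 32/85]]; det S = -1564672/1054561
solve [mL_A; mL_B] = S·[w00; w01] and [mR_A; mR_B] = S·[w10; w11]:
  w00 = 1, w01 = -1, w10 = -1, w11 = -1

1 -1 -1 -1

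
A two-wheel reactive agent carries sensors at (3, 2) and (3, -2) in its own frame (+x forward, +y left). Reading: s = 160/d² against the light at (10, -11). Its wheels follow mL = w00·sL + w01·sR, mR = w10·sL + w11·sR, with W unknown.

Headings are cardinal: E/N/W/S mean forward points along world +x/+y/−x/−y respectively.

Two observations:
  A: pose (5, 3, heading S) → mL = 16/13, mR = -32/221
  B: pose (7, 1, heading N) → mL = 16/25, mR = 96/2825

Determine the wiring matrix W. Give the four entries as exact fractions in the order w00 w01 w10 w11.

obs A: pose=(5,3,S) → sL=16/13, sR=16/17, mL=16/13, mR=-32/221
obs B: pose=(7,1,N) → sL=16/25, sR=80/113, mL=16/25, mR=96/2825
sensor matrix S = [[16/13, 16/17], [16/25, 80/113]]; det S = 167936/624325
solve [mL_A; mL_B] = S·[w00; w01] and [mR_A; mR_B] = S·[w10; w11]:
  w00 = 1, w01 = 0, w10 = -1/2, w11 = 1/2

1 0 -1/2 1/2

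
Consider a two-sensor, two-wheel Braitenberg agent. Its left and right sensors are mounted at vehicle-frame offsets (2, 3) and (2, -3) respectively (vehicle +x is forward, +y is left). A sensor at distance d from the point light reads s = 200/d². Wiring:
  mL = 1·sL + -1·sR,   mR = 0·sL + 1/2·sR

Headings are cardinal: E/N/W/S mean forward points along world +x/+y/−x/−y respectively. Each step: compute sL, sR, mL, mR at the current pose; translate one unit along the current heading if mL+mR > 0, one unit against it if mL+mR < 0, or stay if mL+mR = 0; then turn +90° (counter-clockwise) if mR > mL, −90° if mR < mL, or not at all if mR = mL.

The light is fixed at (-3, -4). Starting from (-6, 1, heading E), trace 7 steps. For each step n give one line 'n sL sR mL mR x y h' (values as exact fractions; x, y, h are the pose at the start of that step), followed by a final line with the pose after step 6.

n=0: pose=(-6,1,E); sL=40/13, sR=40; mL=-480/13, mR=20; mL+mR=-220/13 → advance -1; mR−mL=740/13 → turn +1·90°
n=1: pose=(-7,1,N); sL=100/49, sR=4; mL=-96/49, mR=2; mL+mR=2/49 → advance +1; mR−mL=194/49 → turn +1·90°
n=2: pose=(-7,2,W); sL=40/9, sR=200/117; mL=320/117, mR=100/117; mL+mR=140/39 → advance +1; mR−mL=-220/117 → turn -1·90°
n=3: pose=(-8,2,N); sL=25/16, sR=50/17; mL=-375/272, mR=25/17; mL+mR=25/272 → advance +1; mR−mL=775/272 → turn +1·90°
n=4: pose=(-8,3,W); sL=40/13, sR=200/149; mL=3360/1937, mR=100/149; mL+mR=4660/1937 → advance +1; mR−mL=-2060/1937 → turn -1·90°
n=5: pose=(-9,3,N); sL=100/81, sR=20/9; mL=-80/81, mR=10/9; mL+mR=10/81 → advance +1; mR−mL=170/81 → turn +1·90°
n=6: pose=(-9,4,W); sL=200/89, sR=40/37; mL=3840/3293, mR=20/37; mL+mR=5620/3293 → advance +1; mR−mL=-2060/3293 → turn -1·90°

0 40/13 40 -480/13 20 -6 1 E
1 100/49 4 -96/49 2 -7 1 N
2 40/9 200/117 320/117 100/117 -7 2 W
3 25/16 50/17 -375/272 25/17 -8 2 N
4 40/13 200/149 3360/1937 100/149 -8 3 W
5 100/81 20/9 -80/81 10/9 -9 3 N
6 200/89 40/37 3840/3293 20/37 -9 4 W
final -10 4 N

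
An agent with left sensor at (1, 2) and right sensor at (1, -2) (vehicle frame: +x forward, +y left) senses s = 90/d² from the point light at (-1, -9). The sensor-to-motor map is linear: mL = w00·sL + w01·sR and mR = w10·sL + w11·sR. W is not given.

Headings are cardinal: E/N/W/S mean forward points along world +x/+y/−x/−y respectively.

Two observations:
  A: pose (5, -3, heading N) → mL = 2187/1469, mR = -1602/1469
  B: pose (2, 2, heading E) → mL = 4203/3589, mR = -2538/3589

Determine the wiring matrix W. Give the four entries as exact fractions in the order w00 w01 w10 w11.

1/2 1 -1/2 -1/2

obs A: pose=(5,-3,N) → sL=18/13, sR=90/113, mL=2187/1469, mR=-1602/1469
obs B: pose=(2,2,E) → sL=18/37, sR=90/97, mL=4203/3589, mR=-2538/3589
sensor matrix S = [[18/13, 90/113], [18/37, 90/97]]; det S = 4730400/5272241
solve [mL_A; mL_B] = S·[w00; w01] and [mR_A; mR_B] = S·[w10; w11]:
  w00 = 1/2, w01 = 1, w10 = -1/2, w11 = -1/2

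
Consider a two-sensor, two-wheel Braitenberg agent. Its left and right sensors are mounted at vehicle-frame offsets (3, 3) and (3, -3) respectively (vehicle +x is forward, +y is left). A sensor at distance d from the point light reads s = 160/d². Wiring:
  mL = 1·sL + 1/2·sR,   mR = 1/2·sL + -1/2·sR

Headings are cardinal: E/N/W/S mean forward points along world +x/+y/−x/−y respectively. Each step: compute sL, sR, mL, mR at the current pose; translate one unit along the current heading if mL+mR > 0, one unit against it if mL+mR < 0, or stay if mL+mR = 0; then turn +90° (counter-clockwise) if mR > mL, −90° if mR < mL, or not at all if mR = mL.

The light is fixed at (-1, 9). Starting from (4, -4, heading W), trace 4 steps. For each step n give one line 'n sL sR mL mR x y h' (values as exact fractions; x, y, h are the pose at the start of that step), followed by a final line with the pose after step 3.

n=0: pose=(4,-4,W); sL=8/13, sR=20/13; mL=18/13, mR=-6/13; mL+mR=12/13 → advance +1; mR−mL=-24/13 → turn -1·90°
n=1: pose=(3,-4,N); sL=160/101, sR=160/149; mL=31920/15049, mR=3840/15049; mL+mR=240/101 → advance +1; mR−mL=-28080/15049 → turn -1·90°
n=2: pose=(3,-3,E); sL=16/13, sR=80/137; mL=2712/1781, mR=576/1781; mL+mR=24/13 → advance +1; mR−mL=-2136/1781 → turn -1·90°
n=3: pose=(4,-3,S); sL=160/289, sR=160/229; mL=59760/66181, mR=-4800/66181; mL+mR=240/289 → advance +1; mR−mL=-64560/66181 → turn -1·90°

0 8/13 20/13 18/13 -6/13 4 -4 W
1 160/101 160/149 31920/15049 3840/15049 3 -4 N
2 16/13 80/137 2712/1781 576/1781 3 -3 E
3 160/289 160/229 59760/66181 -4800/66181 4 -3 S
final 4 -4 W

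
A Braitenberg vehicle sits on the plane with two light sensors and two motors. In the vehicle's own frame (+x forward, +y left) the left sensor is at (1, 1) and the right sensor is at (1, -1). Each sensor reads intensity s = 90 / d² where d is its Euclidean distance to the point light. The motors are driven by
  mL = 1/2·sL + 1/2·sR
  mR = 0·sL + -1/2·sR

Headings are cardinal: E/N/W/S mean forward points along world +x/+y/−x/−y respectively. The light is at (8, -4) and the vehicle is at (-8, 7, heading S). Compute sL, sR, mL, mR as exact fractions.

left sensor world pos  = (-7, 6); dL² = 325
right sensor world pos = (-9, 6); dR² = 389
sL = 90/325 = 18/65
sR = 90/389 = 90/389
mL = 1/2·sL + 1/2·sR = 6426/25285
mR = 0·sL + -1/2·sR = -45/389

18/65 90/389 6426/25285 -45/389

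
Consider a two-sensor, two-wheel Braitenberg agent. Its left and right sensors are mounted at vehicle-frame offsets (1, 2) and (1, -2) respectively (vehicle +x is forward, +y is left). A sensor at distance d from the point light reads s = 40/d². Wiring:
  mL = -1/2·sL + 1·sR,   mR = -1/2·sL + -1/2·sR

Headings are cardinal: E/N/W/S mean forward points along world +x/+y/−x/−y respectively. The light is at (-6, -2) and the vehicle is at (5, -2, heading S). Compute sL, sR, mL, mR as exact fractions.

4/17 20/41 258/697 -252/697

left sensor world pos  = (7, -3); dL² = 170
right sensor world pos = (3, -3); dR² = 82
sL = 40/170 = 4/17
sR = 40/82 = 20/41
mL = -1/2·sL + 1·sR = 258/697
mR = -1/2·sL + -1/2·sR = -252/697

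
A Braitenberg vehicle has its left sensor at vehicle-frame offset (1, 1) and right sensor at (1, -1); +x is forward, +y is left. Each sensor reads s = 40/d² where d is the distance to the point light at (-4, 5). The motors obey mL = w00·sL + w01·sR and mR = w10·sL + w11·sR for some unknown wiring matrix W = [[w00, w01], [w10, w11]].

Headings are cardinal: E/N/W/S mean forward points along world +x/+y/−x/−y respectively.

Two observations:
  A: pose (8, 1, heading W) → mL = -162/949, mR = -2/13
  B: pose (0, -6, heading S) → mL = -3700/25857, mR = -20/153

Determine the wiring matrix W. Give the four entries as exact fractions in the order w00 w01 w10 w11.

obs A: pose=(8,1,W) → sL=20/73, sR=4/13, mL=-162/949, mR=-2/13
obs B: pose=(0,-6,S) → sL=40/169, sR=40/153, mL=-3700/25857, mR=-20/153
sensor matrix S = [[20/73, 4/13], [40/169, 40/153]]; det S = -29440/24538293
solve [mL_A; mL_B] = S·[w00; w01] and [mR_A; mR_B] = S·[w10; w11]:
  w00 = 1/2, w01 = -1, w10 = 0, w11 = -1/2

1/2 -1 0 -1/2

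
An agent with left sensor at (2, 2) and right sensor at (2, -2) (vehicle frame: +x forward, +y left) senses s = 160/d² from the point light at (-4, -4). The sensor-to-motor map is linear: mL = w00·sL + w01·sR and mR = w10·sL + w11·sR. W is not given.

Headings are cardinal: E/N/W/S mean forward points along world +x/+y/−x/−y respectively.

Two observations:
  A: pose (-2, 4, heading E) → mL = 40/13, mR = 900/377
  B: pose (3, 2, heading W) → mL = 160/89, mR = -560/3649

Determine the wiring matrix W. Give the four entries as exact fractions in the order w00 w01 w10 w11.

obs A: pose=(-2,4,E) → sL=40/29, sR=40/13, mL=40/13, mR=900/377
obs B: pose=(3,2,W) → sL=160/41, sR=160/89, mL=160/89, mR=-560/3649
sensor matrix S = [[40/29, 40/13], [160/41, 160/89]]; det S = -13107200/1375673
solve [mL_A; mL_B] = S·[w00; w01] and [mR_A; mR_B] = S·[w10; w11]:
  w00 = 0, w01 = 1, w10 = -1/2, w11 = 1

0 1 -1/2 1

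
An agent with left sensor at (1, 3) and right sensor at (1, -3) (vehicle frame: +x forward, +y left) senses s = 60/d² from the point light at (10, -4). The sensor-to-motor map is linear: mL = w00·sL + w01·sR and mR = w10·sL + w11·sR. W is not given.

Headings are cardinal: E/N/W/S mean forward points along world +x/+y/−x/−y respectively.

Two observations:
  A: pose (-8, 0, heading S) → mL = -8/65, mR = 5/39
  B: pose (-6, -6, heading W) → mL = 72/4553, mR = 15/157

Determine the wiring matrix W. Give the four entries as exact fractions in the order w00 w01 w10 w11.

obs A: pose=(-8,0,S) → sL=10/39, sR=2/15, mL=-8/65, mR=5/39
obs B: pose=(-6,-6,W) → sL=30/157, sR=6/29, mL=72/4553, mR=15/157
sensor matrix S = [[10/39, 2/15], [30/157, 6/29]]; det S = 1632/59189
solve [mL_A; mL_B] = S·[w00; w01] and [mR_A; mR_B] = S·[w10; w11]:
  w00 = -1, w01 = 1, w10 = 1/2, w11 = 0

-1 1 1/2 0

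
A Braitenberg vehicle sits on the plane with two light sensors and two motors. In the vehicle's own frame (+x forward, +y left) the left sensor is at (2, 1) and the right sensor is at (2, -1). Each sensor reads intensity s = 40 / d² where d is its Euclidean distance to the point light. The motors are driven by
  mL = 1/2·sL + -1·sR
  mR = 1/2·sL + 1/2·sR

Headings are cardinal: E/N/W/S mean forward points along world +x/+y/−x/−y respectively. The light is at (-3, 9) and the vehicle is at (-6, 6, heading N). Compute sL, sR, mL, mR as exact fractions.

40/17 8 -116/17 88/17

left sensor world pos  = (-7, 8); dL² = 17
right sensor world pos = (-5, 8); dR² = 5
sL = 40/17 = 40/17
sR = 40/5 = 8
mL = 1/2·sL + -1·sR = -116/17
mR = 1/2·sL + 1/2·sR = 88/17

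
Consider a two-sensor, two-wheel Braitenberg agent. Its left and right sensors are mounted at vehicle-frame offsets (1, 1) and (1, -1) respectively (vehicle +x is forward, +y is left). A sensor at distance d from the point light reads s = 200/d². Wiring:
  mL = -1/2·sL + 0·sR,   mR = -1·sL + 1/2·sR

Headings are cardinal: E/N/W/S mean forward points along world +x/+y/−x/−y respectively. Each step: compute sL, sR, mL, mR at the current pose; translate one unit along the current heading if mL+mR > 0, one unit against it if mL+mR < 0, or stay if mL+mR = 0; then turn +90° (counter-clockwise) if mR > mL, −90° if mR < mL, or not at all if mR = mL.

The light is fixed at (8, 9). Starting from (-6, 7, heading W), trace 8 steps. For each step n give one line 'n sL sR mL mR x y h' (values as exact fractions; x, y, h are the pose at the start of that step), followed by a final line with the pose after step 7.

n=0: pose=(-6,7,W); sL=100/117, sR=100/113; mL=-50/117, mR=-5450/13221; mL+mR=-3700/4407 → advance -1; mR−mL=200/13221 → turn +1·90°
n=1: pose=(-5,7,S); sL=200/153, sR=40/41; mL=-100/153, mR=-5140/6273; mL+mR=-3080/2091 → advance -1; mR−mL=-1040/6273 → turn -1·90°
n=2: pose=(-5,8,W); sL=1, sR=50/49; mL=-1/2, mR=-24/49; mL+mR=-97/98 → advance -1; mR−mL=1/98 → turn +1·90°
n=3: pose=(-4,8,S); sL=8/5, sR=200/173; mL=-4/5, mR=-884/865; mL+mR=-1576/865 → advance -1; mR−mL=-192/865 → turn -1·90°
n=4: pose=(-4,9,W); sL=20/17, sR=20/17; mL=-10/17, mR=-10/17; mL+mR=-20/17 → advance -1; mR−mL=0 → turn +0·90°
n=5: pose=(-3,9,W); sL=40/29, sR=40/29; mL=-20/29, mR=-20/29; mL+mR=-40/29 → advance -1; mR−mL=0 → turn +0·90°
n=6: pose=(-2,9,W); sL=100/61, sR=100/61; mL=-50/61, mR=-50/61; mL+mR=-100/61 → advance -1; mR−mL=0 → turn +0·90°
n=7: pose=(-1,9,W); sL=200/101, sR=200/101; mL=-100/101, mR=-100/101; mL+mR=-200/101 → advance -1; mR−mL=0 → turn +0·90°

0 100/117 100/113 -50/117 -5450/13221 -6 7 W
1 200/153 40/41 -100/153 -5140/6273 -5 7 S
2 1 50/49 -1/2 -24/49 -5 8 W
3 8/5 200/173 -4/5 -884/865 -4 8 S
4 20/17 20/17 -10/17 -10/17 -4 9 W
5 40/29 40/29 -20/29 -20/29 -3 9 W
6 100/61 100/61 -50/61 -50/61 -2 9 W
7 200/101 200/101 -100/101 -100/101 -1 9 W
final 0 9 W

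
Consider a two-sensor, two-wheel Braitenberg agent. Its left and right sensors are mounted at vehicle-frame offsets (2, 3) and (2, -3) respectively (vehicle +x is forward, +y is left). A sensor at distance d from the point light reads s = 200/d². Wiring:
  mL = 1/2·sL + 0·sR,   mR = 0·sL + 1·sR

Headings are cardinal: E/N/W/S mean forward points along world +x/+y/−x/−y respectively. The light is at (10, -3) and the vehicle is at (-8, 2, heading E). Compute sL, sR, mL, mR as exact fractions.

left sensor world pos  = (-6, 5); dL² = 320
right sensor world pos = (-6, -1); dR² = 260
sL = 200/320 = 5/8
sR = 200/260 = 10/13
mL = 1/2·sL + 0·sR = 5/16
mR = 0·sL + 1·sR = 10/13

5/8 10/13 5/16 10/13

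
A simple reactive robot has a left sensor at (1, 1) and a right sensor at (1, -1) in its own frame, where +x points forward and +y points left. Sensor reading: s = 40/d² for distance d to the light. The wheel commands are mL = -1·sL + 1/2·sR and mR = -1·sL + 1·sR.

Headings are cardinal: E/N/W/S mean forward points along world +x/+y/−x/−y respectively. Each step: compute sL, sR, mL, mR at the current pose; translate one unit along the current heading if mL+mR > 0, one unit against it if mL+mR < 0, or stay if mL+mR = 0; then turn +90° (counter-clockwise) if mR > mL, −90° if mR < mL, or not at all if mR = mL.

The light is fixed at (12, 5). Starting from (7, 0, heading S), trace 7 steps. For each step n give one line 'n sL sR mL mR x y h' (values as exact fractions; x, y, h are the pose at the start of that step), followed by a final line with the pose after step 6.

0 10/13 5/9 -115/234 -25/117 7 0 S
1 8/5 40/41 -228/205 -128/205 7 1 E
2 20/29 20/17 -50/493 240/493 6 1 N
3 8/13 40/53 -164/689 96/689 6 2 W
4 5/4 10/13 -45/52 -25/52 7 2 S
5 40/17 8/5 -132/85 -64/85 7 3 E
6 4/5 20/13 -2/65 48/65 6 3 N
final 6 4 W

n=0: pose=(7,0,S); sL=10/13, sR=5/9; mL=-115/234, mR=-25/117; mL+mR=-55/78 → advance -1; mR−mL=5/18 → turn +1·90°
n=1: pose=(7,1,E); sL=8/5, sR=40/41; mL=-228/205, mR=-128/205; mL+mR=-356/205 → advance -1; mR−mL=20/41 → turn +1·90°
n=2: pose=(6,1,N); sL=20/29, sR=20/17; mL=-50/493, mR=240/493; mL+mR=190/493 → advance +1; mR−mL=10/17 → turn +1·90°
n=3: pose=(6,2,W); sL=8/13, sR=40/53; mL=-164/689, mR=96/689; mL+mR=-68/689 → advance -1; mR−mL=20/53 → turn +1·90°
n=4: pose=(7,2,S); sL=5/4, sR=10/13; mL=-45/52, mR=-25/52; mL+mR=-35/26 → advance -1; mR−mL=5/13 → turn +1·90°
n=5: pose=(7,3,E); sL=40/17, sR=8/5; mL=-132/85, mR=-64/85; mL+mR=-196/85 → advance -1; mR−mL=4/5 → turn +1·90°
n=6: pose=(6,3,N); sL=4/5, sR=20/13; mL=-2/65, mR=48/65; mL+mR=46/65 → advance +1; mR−mL=10/13 → turn +1·90°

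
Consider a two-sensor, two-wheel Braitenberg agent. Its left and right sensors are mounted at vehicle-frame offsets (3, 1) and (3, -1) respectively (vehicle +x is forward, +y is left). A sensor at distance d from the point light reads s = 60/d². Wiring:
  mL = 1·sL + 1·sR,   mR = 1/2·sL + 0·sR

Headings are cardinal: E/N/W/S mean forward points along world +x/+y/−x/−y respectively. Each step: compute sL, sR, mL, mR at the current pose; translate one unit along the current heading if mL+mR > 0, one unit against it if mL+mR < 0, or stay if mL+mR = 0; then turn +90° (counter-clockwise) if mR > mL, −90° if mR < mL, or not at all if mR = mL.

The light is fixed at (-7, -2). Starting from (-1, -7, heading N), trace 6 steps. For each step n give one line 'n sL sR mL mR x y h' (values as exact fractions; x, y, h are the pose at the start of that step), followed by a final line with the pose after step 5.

n=0: pose=(-1,-7,N); sL=60/29, sR=60/53; mL=4920/1537, mR=30/29; mL+mR=6510/1537 → advance +1; mR−mL=-3330/1537 → turn -1·90°
n=1: pose=(-1,-6,E); sL=2/3, sR=30/53; mL=196/159, mR=1/3; mL+mR=83/53 → advance +1; mR−mL=-143/159 → turn -1·90°
n=2: pose=(0,-6,S); sL=60/113, sR=12/17; mL=2376/1921, mR=30/113; mL+mR=2886/1921 → advance +1; mR−mL=-1866/1921 → turn -1·90°
n=3: pose=(0,-7,W); sL=15/13, sR=15/8; mL=315/104, mR=15/26; mL+mR=375/104 → advance +1; mR−mL=-255/104 → turn -1·90°
n=4: pose=(-1,-7,N); sL=60/29, sR=60/53; mL=4920/1537, mR=30/29; mL+mR=6510/1537 → advance +1; mR−mL=-3330/1537 → turn -1·90°
n=5: pose=(-1,-6,E); sL=2/3, sR=30/53; mL=196/159, mR=1/3; mL+mR=83/53 → advance +1; mR−mL=-143/159 → turn -1·90°

0 60/29 60/53 4920/1537 30/29 -1 -7 N
1 2/3 30/53 196/159 1/3 -1 -6 E
2 60/113 12/17 2376/1921 30/113 0 -6 S
3 15/13 15/8 315/104 15/26 0 -7 W
4 60/29 60/53 4920/1537 30/29 -1 -7 N
5 2/3 30/53 196/159 1/3 -1 -6 E
final 0 -6 S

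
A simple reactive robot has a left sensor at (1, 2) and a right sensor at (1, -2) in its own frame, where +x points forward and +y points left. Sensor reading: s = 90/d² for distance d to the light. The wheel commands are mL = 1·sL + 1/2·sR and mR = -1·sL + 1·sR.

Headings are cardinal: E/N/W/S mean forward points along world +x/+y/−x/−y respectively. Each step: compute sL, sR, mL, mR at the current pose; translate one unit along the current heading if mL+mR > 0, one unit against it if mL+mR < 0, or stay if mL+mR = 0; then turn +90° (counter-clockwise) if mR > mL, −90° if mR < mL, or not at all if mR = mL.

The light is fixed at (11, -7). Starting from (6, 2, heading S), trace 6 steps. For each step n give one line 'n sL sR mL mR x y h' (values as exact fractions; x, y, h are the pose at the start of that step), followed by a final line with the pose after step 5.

0 90/73 90/113 13455/8249 -3600/8249 6 2 S
1 5/4 45/68 215/136 -10/17 6 1 W
2 18/29 90/97 3051/2813 864/2813 5 1 N
3 45/73 45/37 6615/5402 1620/2701 5 2 E
4 90/73 90/113 13455/8249 -3600/8249 6 2 S
5 5/4 45/68 215/136 -10/17 6 1 W
final 5 1 N

n=0: pose=(6,2,S); sL=90/73, sR=90/113; mL=13455/8249, mR=-3600/8249; mL+mR=135/113 → advance +1; mR−mL=-17055/8249 → turn -1·90°
n=1: pose=(6,1,W); sL=5/4, sR=45/68; mL=215/136, mR=-10/17; mL+mR=135/136 → advance +1; mR−mL=-295/136 → turn -1·90°
n=2: pose=(5,1,N); sL=18/29, sR=90/97; mL=3051/2813, mR=864/2813; mL+mR=135/97 → advance +1; mR−mL=-2187/2813 → turn -1·90°
n=3: pose=(5,2,E); sL=45/73, sR=45/37; mL=6615/5402, mR=1620/2701; mL+mR=135/74 → advance +1; mR−mL=-3375/5402 → turn -1·90°
n=4: pose=(6,2,S); sL=90/73, sR=90/113; mL=13455/8249, mR=-3600/8249; mL+mR=135/113 → advance +1; mR−mL=-17055/8249 → turn -1·90°
n=5: pose=(6,1,W); sL=5/4, sR=45/68; mL=215/136, mR=-10/17; mL+mR=135/136 → advance +1; mR−mL=-295/136 → turn -1·90°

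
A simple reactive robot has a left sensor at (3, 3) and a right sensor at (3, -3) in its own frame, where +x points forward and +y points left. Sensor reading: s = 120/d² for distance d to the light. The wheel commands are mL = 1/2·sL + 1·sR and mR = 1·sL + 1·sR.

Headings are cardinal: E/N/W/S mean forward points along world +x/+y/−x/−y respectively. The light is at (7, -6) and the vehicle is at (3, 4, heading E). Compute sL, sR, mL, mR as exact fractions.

12/17 12/5 234/85 264/85

left sensor world pos  = (6, 7); dL² = 170
right sensor world pos = (6, 1); dR² = 50
sL = 120/170 = 12/17
sR = 120/50 = 12/5
mL = 1/2·sL + 1·sR = 234/85
mR = 1·sL + 1·sR = 264/85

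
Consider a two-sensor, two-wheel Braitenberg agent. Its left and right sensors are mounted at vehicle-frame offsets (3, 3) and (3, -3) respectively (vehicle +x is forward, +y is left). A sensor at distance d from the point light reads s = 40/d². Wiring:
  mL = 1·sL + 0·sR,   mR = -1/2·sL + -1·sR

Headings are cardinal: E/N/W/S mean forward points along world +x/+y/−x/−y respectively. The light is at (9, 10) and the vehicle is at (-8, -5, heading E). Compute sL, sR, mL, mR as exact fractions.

2/17 1/13 2/17 -30/221

left sensor world pos  = (-5, -2); dL² = 340
right sensor world pos = (-5, -8); dR² = 520
sL = 40/340 = 2/17
sR = 40/520 = 1/13
mL = 1·sL + 0·sR = 2/17
mR = -1/2·sL + -1·sR = -30/221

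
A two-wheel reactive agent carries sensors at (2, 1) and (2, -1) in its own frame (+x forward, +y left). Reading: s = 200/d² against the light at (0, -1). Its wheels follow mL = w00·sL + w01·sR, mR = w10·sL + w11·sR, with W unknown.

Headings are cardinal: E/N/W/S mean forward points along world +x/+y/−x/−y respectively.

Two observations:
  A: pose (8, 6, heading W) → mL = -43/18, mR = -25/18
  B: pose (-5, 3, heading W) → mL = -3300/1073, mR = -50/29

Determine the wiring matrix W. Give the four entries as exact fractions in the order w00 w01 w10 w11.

-1/2 -1/2 -1/2 0

obs A: pose=(8,6,W) → sL=25/9, sR=2, mL=-43/18, mR=-25/18
obs B: pose=(-5,3,W) → sL=100/29, sR=100/37, mL=-3300/1073, mR=-50/29
sensor matrix S = [[25/9, 2], [100/29, 100/37]]; det S = 5900/9657
solve [mL_A; mL_B] = S·[w00; w01] and [mR_A; mR_B] = S·[w10; w11]:
  w00 = -1/2, w01 = -1/2, w10 = -1/2, w11 = 0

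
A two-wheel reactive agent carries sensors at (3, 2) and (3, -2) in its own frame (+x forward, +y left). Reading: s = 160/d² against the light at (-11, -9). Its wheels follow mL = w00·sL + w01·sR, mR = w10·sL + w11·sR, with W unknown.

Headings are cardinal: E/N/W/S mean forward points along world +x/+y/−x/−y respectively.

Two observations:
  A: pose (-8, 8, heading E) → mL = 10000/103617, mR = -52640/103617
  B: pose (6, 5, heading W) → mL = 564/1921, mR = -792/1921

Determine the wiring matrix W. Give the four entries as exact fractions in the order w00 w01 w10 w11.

1 -1/2 -1/2 -1/2

obs A: pose=(-8,8,E) → sL=160/397, sR=160/261, mL=10000/103617, mR=-52640/103617
obs B: pose=(6,5,W) → sL=8/17, sR=40/113, mL=564/1921, mR=-792/1921
sensor matrix S = [[160/397, 160/261], [8/17, 40/113]]; det S = -29025280/199048257
solve [mL_A; mL_B] = S·[w00; w01] and [mR_A; mR_B] = S·[w10; w11]:
  w00 = 1, w01 = -1/2, w10 = -1/2, w11 = -1/2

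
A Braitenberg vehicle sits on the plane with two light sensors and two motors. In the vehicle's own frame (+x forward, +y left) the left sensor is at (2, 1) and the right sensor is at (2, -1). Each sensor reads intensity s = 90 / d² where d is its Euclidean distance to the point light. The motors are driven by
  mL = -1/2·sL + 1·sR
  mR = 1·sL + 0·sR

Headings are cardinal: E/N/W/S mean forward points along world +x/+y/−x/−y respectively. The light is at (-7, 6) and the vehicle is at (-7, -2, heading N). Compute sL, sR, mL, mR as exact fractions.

left sensor world pos  = (-8, 0); dL² = 37
right sensor world pos = (-6, 0); dR² = 37
sL = 90/37 = 90/37
sR = 90/37 = 90/37
mL = -1/2·sL + 1·sR = 45/37
mR = 1·sL + 0·sR = 90/37

90/37 90/37 45/37 90/37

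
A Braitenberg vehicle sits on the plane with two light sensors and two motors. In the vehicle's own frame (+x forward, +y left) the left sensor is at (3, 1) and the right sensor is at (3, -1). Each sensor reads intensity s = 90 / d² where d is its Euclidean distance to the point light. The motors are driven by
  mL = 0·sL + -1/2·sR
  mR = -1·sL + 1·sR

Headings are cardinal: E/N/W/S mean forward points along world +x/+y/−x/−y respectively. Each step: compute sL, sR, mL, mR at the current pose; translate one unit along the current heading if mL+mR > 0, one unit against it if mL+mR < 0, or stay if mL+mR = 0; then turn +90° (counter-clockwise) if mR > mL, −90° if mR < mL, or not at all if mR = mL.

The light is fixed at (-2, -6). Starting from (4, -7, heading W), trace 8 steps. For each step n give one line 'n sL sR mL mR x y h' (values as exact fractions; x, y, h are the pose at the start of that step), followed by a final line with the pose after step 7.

0 90/13 10 -5 40/13 4 -7 W
1 9/8 45/26 -45/52 63/104 5 -7 S
2 90/101 90/101 -45/101 0 5 -6 E
3 45/17 45/29 -45/58 -540/493 4 -6 N
4 10/9 18/17 -9/17 -8/153 4 -7 E
5 9/2 9/4 -9/8 -9/4 3 -7 N
6 18/13 90/73 -45/73 -144/949 3 -8 E
7 9 45/13 -45/26 -72/13 2 -8 N
final 2 -9 E

n=0: pose=(4,-7,W); sL=90/13, sR=10; mL=-5, mR=40/13; mL+mR=-25/13 → advance -1; mR−mL=105/13 → turn +1·90°
n=1: pose=(5,-7,S); sL=9/8, sR=45/26; mL=-45/52, mR=63/104; mL+mR=-27/104 → advance -1; mR−mL=153/104 → turn +1·90°
n=2: pose=(5,-6,E); sL=90/101, sR=90/101; mL=-45/101, mR=0; mL+mR=-45/101 → advance -1; mR−mL=45/101 → turn +1·90°
n=3: pose=(4,-6,N); sL=45/17, sR=45/29; mL=-45/58, mR=-540/493; mL+mR=-1845/986 → advance -1; mR−mL=-315/986 → turn -1·90°
n=4: pose=(4,-7,E); sL=10/9, sR=18/17; mL=-9/17, mR=-8/153; mL+mR=-89/153 → advance -1; mR−mL=73/153 → turn +1·90°
n=5: pose=(3,-7,N); sL=9/2, sR=9/4; mL=-9/8, mR=-9/4; mL+mR=-27/8 → advance -1; mR−mL=-9/8 → turn -1·90°
n=6: pose=(3,-8,E); sL=18/13, sR=90/73; mL=-45/73, mR=-144/949; mL+mR=-729/949 → advance -1; mR−mL=441/949 → turn +1·90°
n=7: pose=(2,-8,N); sL=9, sR=45/13; mL=-45/26, mR=-72/13; mL+mR=-189/26 → advance -1; mR−mL=-99/26 → turn -1·90°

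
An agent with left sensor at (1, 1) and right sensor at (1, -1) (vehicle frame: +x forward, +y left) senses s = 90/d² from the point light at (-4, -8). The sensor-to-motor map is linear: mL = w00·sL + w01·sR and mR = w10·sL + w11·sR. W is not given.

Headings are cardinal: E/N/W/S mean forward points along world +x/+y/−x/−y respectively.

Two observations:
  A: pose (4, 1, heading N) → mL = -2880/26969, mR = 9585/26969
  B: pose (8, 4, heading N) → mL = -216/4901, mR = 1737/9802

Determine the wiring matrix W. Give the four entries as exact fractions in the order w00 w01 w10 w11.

-1 1 1 -1/2

obs A: pose=(4,1,N) → sL=90/149, sR=90/181, mL=-2880/26969, mR=9585/26969
obs B: pose=(8,4,N) → sL=9/29, sR=45/169, mL=-216/4901, mR=1737/9802
sensor matrix S = [[90/149, 90/181], [9/29, 45/169]]; det S = 861840/132175069
solve [mL_A; mL_B] = S·[w00; w01] and [mR_A; mR_B] = S·[w10; w11]:
  w00 = -1, w01 = 1, w10 = 1, w11 = -1/2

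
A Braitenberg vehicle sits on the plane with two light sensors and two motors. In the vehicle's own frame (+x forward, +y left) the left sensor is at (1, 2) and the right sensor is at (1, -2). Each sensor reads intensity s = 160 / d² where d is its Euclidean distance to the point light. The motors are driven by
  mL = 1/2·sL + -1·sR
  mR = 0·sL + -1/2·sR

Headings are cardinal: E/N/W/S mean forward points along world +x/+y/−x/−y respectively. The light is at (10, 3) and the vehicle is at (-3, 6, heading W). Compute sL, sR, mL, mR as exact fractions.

160/197 160/221 -13840/43537 -80/221

left sensor world pos  = (-4, 4); dL² = 197
right sensor world pos = (-4, 8); dR² = 221
sL = 160/197 = 160/197
sR = 160/221 = 160/221
mL = 1/2·sL + -1·sR = -13840/43537
mR = 0·sL + -1/2·sR = -80/221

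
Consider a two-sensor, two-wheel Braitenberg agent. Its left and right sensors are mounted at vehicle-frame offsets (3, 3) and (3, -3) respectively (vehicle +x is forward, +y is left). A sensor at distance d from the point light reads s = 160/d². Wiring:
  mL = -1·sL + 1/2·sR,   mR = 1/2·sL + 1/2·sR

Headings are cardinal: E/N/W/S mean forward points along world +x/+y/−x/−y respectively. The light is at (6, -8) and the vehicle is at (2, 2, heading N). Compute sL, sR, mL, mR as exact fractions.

80/109 16/17 -488/1853 1552/1853

left sensor world pos  = (-1, 5); dL² = 218
right sensor world pos = (5, 5); dR² = 170
sL = 160/218 = 80/109
sR = 160/170 = 16/17
mL = -1·sL + 1/2·sR = -488/1853
mR = 1/2·sL + 1/2·sR = 1552/1853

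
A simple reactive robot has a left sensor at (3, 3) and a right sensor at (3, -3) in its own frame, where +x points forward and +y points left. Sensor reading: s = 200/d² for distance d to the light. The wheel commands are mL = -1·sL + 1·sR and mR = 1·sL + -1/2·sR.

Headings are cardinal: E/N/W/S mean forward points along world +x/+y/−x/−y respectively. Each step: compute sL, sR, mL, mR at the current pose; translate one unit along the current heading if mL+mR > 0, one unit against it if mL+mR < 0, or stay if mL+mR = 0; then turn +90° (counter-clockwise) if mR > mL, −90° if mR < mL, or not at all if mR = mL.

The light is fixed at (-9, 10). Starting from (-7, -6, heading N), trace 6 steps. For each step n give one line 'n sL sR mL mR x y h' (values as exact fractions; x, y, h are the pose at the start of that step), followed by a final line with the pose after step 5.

0 20/17 100/97 -240/1649 1090/1649 -7 -6 N
1 8/13 40/29 288/377 -28/377 -7 -5 W
2 50/37 5/4 -15/148 215/296 -8 -5 N
3 200/293 8/5 1344/1465 -172/1465 -8 -4 W
4 20/13 20/13 0 10/13 -9 -4 N
5 40/53 200/109 6240/5777 -940/5777 -9 -3 W
final -10 -3 N

n=0: pose=(-7,-6,N); sL=20/17, sR=100/97; mL=-240/1649, mR=1090/1649; mL+mR=50/97 → advance +1; mR−mL=1330/1649 → turn +1·90°
n=1: pose=(-7,-5,W); sL=8/13, sR=40/29; mL=288/377, mR=-28/377; mL+mR=20/29 → advance +1; mR−mL=-316/377 → turn -1·90°
n=2: pose=(-8,-5,N); sL=50/37, sR=5/4; mL=-15/148, mR=215/296; mL+mR=5/8 → advance +1; mR−mL=245/296 → turn +1·90°
n=3: pose=(-8,-4,W); sL=200/293, sR=8/5; mL=1344/1465, mR=-172/1465; mL+mR=4/5 → advance +1; mR−mL=-1516/1465 → turn -1·90°
n=4: pose=(-9,-4,N); sL=20/13, sR=20/13; mL=0, mR=10/13; mL+mR=10/13 → advance +1; mR−mL=10/13 → turn +1·90°
n=5: pose=(-9,-3,W); sL=40/53, sR=200/109; mL=6240/5777, mR=-940/5777; mL+mR=100/109 → advance +1; mR−mL=-7180/5777 → turn -1·90°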